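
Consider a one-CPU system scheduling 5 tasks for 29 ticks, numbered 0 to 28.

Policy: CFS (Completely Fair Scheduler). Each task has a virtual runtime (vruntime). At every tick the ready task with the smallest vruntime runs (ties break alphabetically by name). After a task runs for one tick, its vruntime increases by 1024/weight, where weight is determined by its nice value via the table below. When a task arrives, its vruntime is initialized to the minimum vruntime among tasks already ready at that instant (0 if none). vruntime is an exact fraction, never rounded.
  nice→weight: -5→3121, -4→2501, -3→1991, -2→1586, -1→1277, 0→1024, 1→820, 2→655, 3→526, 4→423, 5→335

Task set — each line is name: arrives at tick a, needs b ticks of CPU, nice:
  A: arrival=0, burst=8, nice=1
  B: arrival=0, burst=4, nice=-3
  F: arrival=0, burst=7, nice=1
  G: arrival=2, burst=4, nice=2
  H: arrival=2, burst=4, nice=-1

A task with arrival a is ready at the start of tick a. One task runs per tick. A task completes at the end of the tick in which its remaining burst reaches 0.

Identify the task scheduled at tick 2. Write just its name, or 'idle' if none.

t=0: vr[A=0 B=0 F=0] → run A
t=1: vr[A=256/205 B=0 F=0] → run B
t=2: vr[A=256/205 B=1024/1991 F=0 G=0 H=0] → run F
t=3: vr[A=256/205 B=1024/1991 F=256/205 G=0 H=0] → run G
t=4: vr[A=256/205 B=1024/1991 F=256/205 G=1024/655 H=0] → run H
t=5: vr[A=256/205 B=1024/1991 F=256/205 G=1024/655 H=1024/1277] → run B
t=6: vr[A=256/205 B=2048/1991 F=256/205 G=1024/655 H=1024/1277] → run H
t=7: vr[A=256/205 B=2048/1991 F=256/205 G=1024/655 H=2048/1277] → run B
t=8: vr[A=256/205 B=3072/1991 F=256/205 G=1024/655 H=2048/1277] → run A
t=9: vr[A=512/205 B=3072/1991 F=256/205 G=1024/655 H=2048/1277] → run F
t=10: vr[A=512/205 B=3072/1991 F=512/205 G=1024/655 H=2048/1277] → run B
t=11: vr[A=512/205 F=512/205 G=1024/655 H=2048/1277] → run G
t=12: vr[A=512/205 F=512/205 G=2048/655 H=2048/1277] → run H
t=13: vr[A=512/205 F=512/205 G=2048/655 H=3072/1277] → run H
t=14: vr[A=512/205 F=512/205 G=2048/655] → run A
t=15: vr[A=768/205 F=512/205 G=2048/655] → run F
t=16: vr[A=768/205 F=768/205 G=2048/655] → run G
t=17: vr[A=768/205 F=768/205 G=3072/655] → run A
t=18: vr[A=1024/205 F=768/205 G=3072/655] → run F
t=19: vr[A=1024/205 F=1024/205 G=3072/655] → run G
t=20: vr[A=1024/205 F=1024/205] → run A
t=21: vr[A=256/41 F=1024/205] → run F
t=22: vr[A=256/41 F=256/41] → run A
t=23: vr[A=1536/205 F=256/41] → run F
t=24: vr[A=1536/205 F=1536/205] → run A
t=25: vr[A=1792/205 F=1536/205] → run F
t=26: vr[A=1792/205] → run A
t=27: (idle)
t=28: (idle)

running at tick 2 = F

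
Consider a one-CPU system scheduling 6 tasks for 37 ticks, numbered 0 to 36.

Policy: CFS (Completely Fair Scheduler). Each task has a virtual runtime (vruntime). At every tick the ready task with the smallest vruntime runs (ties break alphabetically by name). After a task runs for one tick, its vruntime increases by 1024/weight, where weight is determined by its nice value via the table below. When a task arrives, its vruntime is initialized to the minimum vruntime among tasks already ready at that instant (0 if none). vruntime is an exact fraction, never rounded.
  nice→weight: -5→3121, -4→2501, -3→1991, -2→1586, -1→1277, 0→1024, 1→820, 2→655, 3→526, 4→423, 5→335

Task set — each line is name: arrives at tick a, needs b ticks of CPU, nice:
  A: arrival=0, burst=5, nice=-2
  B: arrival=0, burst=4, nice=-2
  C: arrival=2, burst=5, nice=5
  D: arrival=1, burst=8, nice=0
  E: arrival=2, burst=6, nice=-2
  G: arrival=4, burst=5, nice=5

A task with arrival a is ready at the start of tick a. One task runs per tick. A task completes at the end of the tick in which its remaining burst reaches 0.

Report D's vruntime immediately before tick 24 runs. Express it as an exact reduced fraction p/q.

t=0: vr[A=0 B=0] → run A
t=1: vr[A=512/793 B=0 D=0] → run B
t=2: vr[A=512/793 B=512/793 C=0 D=0 E=0] → run C
t=3: vr[A=512/793 B=512/793 C=1024/335 D=0 E=0] → run D
t=4: vr[A=512/793 B=512/793 C=1024/335 D=1 E=0 G=0] → run E
t=5: vr[A=512/793 B=512/793 C=1024/335 D=1 E=512/793 G=0] → run G
t=6: vr[A=512/793 B=512/793 C=1024/335 D=1 E=512/793 G=1024/335] → run A
t=7: vr[A=1024/793 B=512/793 C=1024/335 D=1 E=512/793 G=1024/335] → run B
t=8: vr[A=1024/793 B=1024/793 C=1024/335 D=1 E=512/793 G=1024/335] → run E
t=9: vr[A=1024/793 B=1024/793 C=1024/335 D=1 E=1024/793 G=1024/335] → run D
t=10: vr[A=1024/793 B=1024/793 C=1024/335 D=2 E=1024/793 G=1024/335] → run A
t=11: vr[A=1536/793 B=1024/793 C=1024/335 D=2 E=1024/793 G=1024/335] → run B
t=12: vr[A=1536/793 B=1536/793 C=1024/335 D=2 E=1024/793 G=1024/335] → run E
t=13: vr[A=1536/793 B=1536/793 C=1024/335 D=2 E=1536/793 G=1024/335] → run A
t=14: vr[A=2048/793 B=1536/793 C=1024/335 D=2 E=1536/793 G=1024/335] → run B
t=15: vr[A=2048/793 C=1024/335 D=2 E=1536/793 G=1024/335] → run E
t=16: vr[A=2048/793 C=1024/335 D=2 E=2048/793 G=1024/335] → run D
t=17: vr[A=2048/793 C=1024/335 D=3 E=2048/793 G=1024/335] → run A
t=18: vr[C=1024/335 D=3 E=2048/793 G=1024/335] → run E
t=19: vr[C=1024/335 D=3 E=2560/793 G=1024/335] → run D
t=20: vr[C=1024/335 D=4 E=2560/793 G=1024/335] → run C
t=21: vr[C=2048/335 D=4 E=2560/793 G=1024/335] → run G
t=22: vr[C=2048/335 D=4 E=2560/793 G=2048/335] → run E
t=23: vr[C=2048/335 D=4 G=2048/335] → run D
t=24: vr[C=2048/335 D=5 G=2048/335] → run D
t=25: vr[C=2048/335 D=6 G=2048/335] → run D
t=26: vr[C=2048/335 D=7 G=2048/335] → run C
t=27: vr[C=3072/335 D=7 G=2048/335] → run G
t=28: vr[C=3072/335 D=7 G=3072/335] → run D
t=29: vr[C=3072/335 G=3072/335] → run C
t=30: vr[C=4096/335 G=3072/335] → run G
t=31: vr[C=4096/335 G=4096/335] → run C
t=32: vr[G=4096/335] → run G
t=33: (idle)
t=34: (idle)
t=35: (idle)
t=36: (idle)

vruntime(D, start of tick 24) = 5/1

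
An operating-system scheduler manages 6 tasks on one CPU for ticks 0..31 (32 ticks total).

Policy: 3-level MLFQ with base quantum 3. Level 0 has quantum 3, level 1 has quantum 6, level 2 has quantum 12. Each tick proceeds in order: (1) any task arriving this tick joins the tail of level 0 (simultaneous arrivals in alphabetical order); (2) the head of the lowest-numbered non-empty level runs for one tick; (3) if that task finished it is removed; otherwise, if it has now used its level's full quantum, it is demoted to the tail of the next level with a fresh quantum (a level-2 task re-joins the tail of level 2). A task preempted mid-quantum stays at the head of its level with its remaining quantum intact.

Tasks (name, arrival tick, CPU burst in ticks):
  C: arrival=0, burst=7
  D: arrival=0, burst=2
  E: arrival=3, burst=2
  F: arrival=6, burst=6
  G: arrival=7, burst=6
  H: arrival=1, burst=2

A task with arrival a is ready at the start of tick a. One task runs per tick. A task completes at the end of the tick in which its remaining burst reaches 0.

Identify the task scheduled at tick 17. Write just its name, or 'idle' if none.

running at tick 17 = C

t=0: L0/L1/L2 = CD/-/- → run C
t=1: L0/L1/L2 = CDH/-/- → run C
t=2: L0/L1/L2 = CDH/-/- → run C
t=3: L0/L1/L2 = DHE/C/- → run D
t=4: L0/L1/L2 = DHE/C/- → run D
t=5: L0/L1/L2 = HE/C/- → run H
t=6: L0/L1/L2 = HEF/C/- → run H
t=7: L0/L1/L2 = EFG/C/- → run E
t=8: L0/L1/L2 = EFG/C/- → run E
t=9: L0/L1/L2 = FG/C/- → run F
t=10: L0/L1/L2 = FG/C/- → run F
t=11: L0/L1/L2 = FG/C/- → run F
t=12: L0/L1/L2 = G/CF/- → run G
t=13: L0/L1/L2 = G/CF/- → run G
t=14: L0/L1/L2 = G/CF/- → run G
t=15: L0/L1/L2 = -/CFG/- → run C
t=16: L0/L1/L2 = -/CFG/- → run C
t=17: L0/L1/L2 = -/CFG/- → run C
t=18: L0/L1/L2 = -/CFG/- → run C
t=19: L0/L1/L2 = -/FG/- → run F
t=20: L0/L1/L2 = -/FG/- → run F
t=21: L0/L1/L2 = -/FG/- → run F
t=22: L0/L1/L2 = -/G/- → run G
t=23: L0/L1/L2 = -/G/- → run G
t=24: L0/L1/L2 = -/G/- → run G
t=25: (idle)
t=26: (idle)
t=27: (idle)
t=28: (idle)
t=29: (idle)
t=30: (idle)
t=31: (idle)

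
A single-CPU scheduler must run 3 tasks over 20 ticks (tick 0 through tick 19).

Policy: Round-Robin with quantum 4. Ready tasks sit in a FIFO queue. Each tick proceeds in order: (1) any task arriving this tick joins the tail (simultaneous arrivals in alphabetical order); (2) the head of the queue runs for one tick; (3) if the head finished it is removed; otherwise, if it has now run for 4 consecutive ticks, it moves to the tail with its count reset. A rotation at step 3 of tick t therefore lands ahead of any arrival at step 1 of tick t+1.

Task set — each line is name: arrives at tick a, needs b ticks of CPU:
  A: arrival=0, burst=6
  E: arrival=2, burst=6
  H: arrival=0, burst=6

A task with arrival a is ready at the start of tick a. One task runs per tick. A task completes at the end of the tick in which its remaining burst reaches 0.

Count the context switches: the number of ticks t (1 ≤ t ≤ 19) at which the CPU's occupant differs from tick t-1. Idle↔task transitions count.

t=0: queue=[A,H] q_used=0 → run A
t=1: queue=[A,H] q_used=1 → run A
t=2: queue=[A,H,E] q_used=2 → run A
t=3: queue=[A,H,E] q_used=3 → run A
t=4: queue=[H,E,A] q_used=0 → run H
t=5: queue=[H,E,A] q_used=1 → run H
t=6: queue=[H,E,A] q_used=2 → run H
t=7: queue=[H,E,A] q_used=3 → run H
t=8: queue=[E,A,H] q_used=0 → run E
t=9: queue=[E,A,H] q_used=1 → run E
t=10: queue=[E,A,H] q_used=2 → run E
t=11: queue=[E,A,H] q_used=3 → run E
t=12: queue=[A,H,E] q_used=0 → run A
t=13: queue=[A,H,E] q_used=1 → run A
t=14: queue=[H,E] q_used=0 → run H
t=15: queue=[H,E] q_used=1 → run H
t=16: queue=[E] q_used=0 → run E
t=17: queue=[E] q_used=1 → run E
t=18: (idle)
t=19: (idle)

context switches = 6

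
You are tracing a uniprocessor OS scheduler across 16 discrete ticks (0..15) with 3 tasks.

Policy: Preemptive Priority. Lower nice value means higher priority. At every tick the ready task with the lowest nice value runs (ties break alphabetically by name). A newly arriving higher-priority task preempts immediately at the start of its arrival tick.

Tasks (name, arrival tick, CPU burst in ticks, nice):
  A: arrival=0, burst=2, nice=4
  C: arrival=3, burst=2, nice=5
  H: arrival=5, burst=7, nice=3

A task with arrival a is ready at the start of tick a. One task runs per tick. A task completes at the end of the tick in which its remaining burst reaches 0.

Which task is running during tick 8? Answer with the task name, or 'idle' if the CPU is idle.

t=0: ready={A} → run A
t=1: ready={A} → run A
t=2: (idle)
t=3: ready={C} → run C
t=4: ready={C} → run C
t=5: ready={H} → run H
t=6: ready={H} → run H
t=7: ready={H} → run H
t=8: ready={H} → run H
t=9: ready={H} → run H
t=10: ready={H} → run H
t=11: ready={H} → run H
t=12: (idle)
t=13: (idle)
t=14: (idle)
t=15: (idle)

running at tick 8 = H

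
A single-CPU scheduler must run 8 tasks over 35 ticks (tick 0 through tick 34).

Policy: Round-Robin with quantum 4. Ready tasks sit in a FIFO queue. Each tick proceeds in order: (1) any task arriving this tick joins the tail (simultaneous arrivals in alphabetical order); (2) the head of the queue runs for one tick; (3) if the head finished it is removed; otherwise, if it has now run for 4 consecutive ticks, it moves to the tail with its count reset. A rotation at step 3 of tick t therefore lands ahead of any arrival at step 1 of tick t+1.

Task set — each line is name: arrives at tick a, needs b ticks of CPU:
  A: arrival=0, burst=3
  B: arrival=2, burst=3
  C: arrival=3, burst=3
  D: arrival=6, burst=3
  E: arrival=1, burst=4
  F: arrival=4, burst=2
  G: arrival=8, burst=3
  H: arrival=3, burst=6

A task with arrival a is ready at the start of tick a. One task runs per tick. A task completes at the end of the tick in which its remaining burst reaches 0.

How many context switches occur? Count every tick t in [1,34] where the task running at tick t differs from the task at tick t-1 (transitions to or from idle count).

t=0: queue=[A] q_used=0 → run A
t=1: queue=[A,E] q_used=1 → run A
t=2: queue=[A,E,B] q_used=2 → run A
t=3: queue=[E,B,C,H] q_used=0 → run E
t=4: queue=[E,B,C,H,F] q_used=1 → run E
t=5: queue=[E,B,C,H,F] q_used=2 → run E
t=6: queue=[E,B,C,H,F,D] q_used=3 → run E
t=7: queue=[B,C,H,F,D] q_used=0 → run B
t=8: queue=[B,C,H,F,D,G] q_used=1 → run B
t=9: queue=[B,C,H,F,D,G] q_used=2 → run B
t=10: queue=[C,H,F,D,G] q_used=0 → run C
t=11: queue=[C,H,F,D,G] q_used=1 → run C
t=12: queue=[C,H,F,D,G] q_used=2 → run C
t=13: queue=[H,F,D,G] q_used=0 → run H
t=14: queue=[H,F,D,G] q_used=1 → run H
t=15: queue=[H,F,D,G] q_used=2 → run H
t=16: queue=[H,F,D,G] q_used=3 → run H
t=17: queue=[F,D,G,H] q_used=0 → run F
t=18: queue=[F,D,G,H] q_used=1 → run F
t=19: queue=[D,G,H] q_used=0 → run D
t=20: queue=[D,G,H] q_used=1 → run D
t=21: queue=[D,G,H] q_used=2 → run D
t=22: queue=[G,H] q_used=0 → run G
t=23: queue=[G,H] q_used=1 → run G
t=24: queue=[G,H] q_used=2 → run G
t=25: queue=[H] q_used=0 → run H
t=26: queue=[H] q_used=1 → run H
t=27: (idle)
t=28: (idle)
t=29: (idle)
t=30: (idle)
t=31: (idle)
t=32: (idle)
t=33: (idle)
t=34: (idle)

context switches = 9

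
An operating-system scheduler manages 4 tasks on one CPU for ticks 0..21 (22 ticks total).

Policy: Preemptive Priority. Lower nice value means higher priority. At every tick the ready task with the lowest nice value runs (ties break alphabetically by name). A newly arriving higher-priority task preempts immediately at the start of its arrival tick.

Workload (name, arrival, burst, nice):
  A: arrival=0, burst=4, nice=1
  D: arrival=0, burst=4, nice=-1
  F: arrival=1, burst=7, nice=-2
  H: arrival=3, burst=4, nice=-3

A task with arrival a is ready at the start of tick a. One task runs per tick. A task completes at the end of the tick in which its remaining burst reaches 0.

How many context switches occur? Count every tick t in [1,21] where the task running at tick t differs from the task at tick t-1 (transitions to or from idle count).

context switches = 6

t=0: ready={A,D} → run D
t=1: ready={A,D,F} → run F
t=2: ready={A,D,F} → run F
t=3: ready={A,D,F,H} → run H
t=4: ready={A,D,F,H} → run H
t=5: ready={A,D,F,H} → run H
t=6: ready={A,D,F,H} → run H
t=7: ready={A,D,F} → run F
t=8: ready={A,D,F} → run F
t=9: ready={A,D,F} → run F
t=10: ready={A,D,F} → run F
t=11: ready={A,D,F} → run F
t=12: ready={A,D} → run D
t=13: ready={A,D} → run D
t=14: ready={A,D} → run D
t=15: ready={A} → run A
t=16: ready={A} → run A
t=17: ready={A} → run A
t=18: ready={A} → run A
t=19: (idle)
t=20: (idle)
t=21: (idle)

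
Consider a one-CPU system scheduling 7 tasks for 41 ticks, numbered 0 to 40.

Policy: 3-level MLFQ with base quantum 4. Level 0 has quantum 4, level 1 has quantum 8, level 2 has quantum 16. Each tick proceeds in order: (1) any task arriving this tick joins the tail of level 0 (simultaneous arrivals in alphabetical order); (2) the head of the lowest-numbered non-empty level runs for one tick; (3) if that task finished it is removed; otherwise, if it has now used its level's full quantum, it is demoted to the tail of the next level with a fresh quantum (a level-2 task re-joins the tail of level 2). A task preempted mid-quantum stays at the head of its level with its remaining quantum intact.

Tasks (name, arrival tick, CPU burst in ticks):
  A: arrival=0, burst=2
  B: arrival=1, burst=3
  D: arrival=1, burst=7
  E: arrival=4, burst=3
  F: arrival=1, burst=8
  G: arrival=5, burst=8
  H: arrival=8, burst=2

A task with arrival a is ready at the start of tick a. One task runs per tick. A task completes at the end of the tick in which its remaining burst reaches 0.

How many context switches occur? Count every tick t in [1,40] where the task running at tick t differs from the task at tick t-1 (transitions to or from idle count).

context switches = 10

t=0: L0/L1/L2 = A/-/- → run A
t=1: L0/L1/L2 = ABDF/-/- → run A
t=2: L0/L1/L2 = BDF/-/- → run B
t=3: L0/L1/L2 = BDF/-/- → run B
t=4: L0/L1/L2 = BDFE/-/- → run B
t=5: L0/L1/L2 = DFEG/-/- → run D
t=6: L0/L1/L2 = DFEG/-/- → run D
t=7: L0/L1/L2 = DFEG/-/- → run D
t=8: L0/L1/L2 = DFEGH/-/- → run D
t=9: L0/L1/L2 = FEGH/D/- → run F
t=10: L0/L1/L2 = FEGH/D/- → run F
t=11: L0/L1/L2 = FEGH/D/- → run F
t=12: L0/L1/L2 = FEGH/D/- → run F
t=13: L0/L1/L2 = EGH/DF/- → run E
t=14: L0/L1/L2 = EGH/DF/- → run E
t=15: L0/L1/L2 = EGH/DF/- → run E
t=16: L0/L1/L2 = GH/DF/- → run G
t=17: L0/L1/L2 = GH/DF/- → run G
t=18: L0/L1/L2 = GH/DF/- → run G
t=19: L0/L1/L2 = GH/DF/- → run G
t=20: L0/L1/L2 = H/DFG/- → run H
t=21: L0/L1/L2 = H/DFG/- → run H
t=22: L0/L1/L2 = -/DFG/- → run D
t=23: L0/L1/L2 = -/DFG/- → run D
t=24: L0/L1/L2 = -/DFG/- → run D
t=25: L0/L1/L2 = -/FG/- → run F
t=26: L0/L1/L2 = -/FG/- → run F
t=27: L0/L1/L2 = -/FG/- → run F
t=28: L0/L1/L2 = -/FG/- → run F
t=29: L0/L1/L2 = -/G/- → run G
t=30: L0/L1/L2 = -/G/- → run G
t=31: L0/L1/L2 = -/G/- → run G
t=32: L0/L1/L2 = -/G/- → run G
t=33: (idle)
t=34: (idle)
t=35: (idle)
t=36: (idle)
t=37: (idle)
t=38: (idle)
t=39: (idle)
t=40: (idle)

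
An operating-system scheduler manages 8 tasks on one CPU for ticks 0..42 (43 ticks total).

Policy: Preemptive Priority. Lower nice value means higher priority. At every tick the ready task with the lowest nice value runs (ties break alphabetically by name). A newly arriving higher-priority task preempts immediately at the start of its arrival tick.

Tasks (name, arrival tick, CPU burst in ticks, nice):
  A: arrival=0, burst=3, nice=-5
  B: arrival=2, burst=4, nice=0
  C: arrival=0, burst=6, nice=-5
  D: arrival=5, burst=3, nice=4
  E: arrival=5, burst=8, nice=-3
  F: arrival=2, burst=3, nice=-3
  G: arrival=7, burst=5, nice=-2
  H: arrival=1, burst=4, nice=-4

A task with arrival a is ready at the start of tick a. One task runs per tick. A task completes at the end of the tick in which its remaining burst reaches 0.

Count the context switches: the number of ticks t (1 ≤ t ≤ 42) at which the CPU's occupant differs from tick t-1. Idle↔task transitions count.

t=0: ready={A,C} → run A
t=1: ready={A,C,H} → run A
t=2: ready={A,B,C,F,H} → run A
t=3: ready={B,C,F,H} → run C
t=4: ready={B,C,F,H} → run C
t=5: ready={B,C,D,E,F,H} → run C
t=6: ready={B,C,D,E,F,H} → run C
t=7: ready={B,C,D,E,F,G,H} → run C
t=8: ready={B,C,D,E,F,G,H} → run C
t=9: ready={B,D,E,F,G,H} → run H
t=10: ready={B,D,E,F,G,H} → run H
t=11: ready={B,D,E,F,G,H} → run H
t=12: ready={B,D,E,F,G,H} → run H
t=13: ready={B,D,E,F,G} → run E
t=14: ready={B,D,E,F,G} → run E
t=15: ready={B,D,E,F,G} → run E
t=16: ready={B,D,E,F,G} → run E
t=17: ready={B,D,E,F,G} → run E
t=18: ready={B,D,E,F,G} → run E
t=19: ready={B,D,E,F,G} → run E
t=20: ready={B,D,E,F,G} → run E
t=21: ready={B,D,F,G} → run F
t=22: ready={B,D,F,G} → run F
t=23: ready={B,D,F,G} → run F
t=24: ready={B,D,G} → run G
t=25: ready={B,D,G} → run G
t=26: ready={B,D,G} → run G
t=27: ready={B,D,G} → run G
t=28: ready={B,D,G} → run G
t=29: ready={B,D} → run B
t=30: ready={B,D} → run B
t=31: ready={B,D} → run B
t=32: ready={B,D} → run B
t=33: ready={D} → run D
t=34: ready={D} → run D
t=35: ready={D} → run D
t=36: (idle)
t=37: (idle)
t=38: (idle)
t=39: (idle)
t=40: (idle)
t=41: (idle)
t=42: (idle)

context switches = 8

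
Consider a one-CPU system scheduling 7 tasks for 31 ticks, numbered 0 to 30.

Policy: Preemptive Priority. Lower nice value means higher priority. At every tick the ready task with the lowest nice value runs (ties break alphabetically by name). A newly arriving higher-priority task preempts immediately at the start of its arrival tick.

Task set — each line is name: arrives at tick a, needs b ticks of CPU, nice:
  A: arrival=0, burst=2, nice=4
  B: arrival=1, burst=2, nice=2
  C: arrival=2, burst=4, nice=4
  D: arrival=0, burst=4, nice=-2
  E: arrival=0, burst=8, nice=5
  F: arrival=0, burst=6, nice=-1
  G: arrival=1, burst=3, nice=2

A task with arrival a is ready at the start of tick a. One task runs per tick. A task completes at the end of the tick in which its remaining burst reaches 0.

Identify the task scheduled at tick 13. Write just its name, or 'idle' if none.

running at tick 13 = G

t=0: ready={A,D,E,F} → run D
t=1: ready={A,B,D,E,F,G} → run D
t=2: ready={A,B,C,D,E,F,G} → run D
t=3: ready={A,B,C,D,E,F,G} → run D
t=4: ready={A,B,C,E,F,G} → run F
t=5: ready={A,B,C,E,F,G} → run F
t=6: ready={A,B,C,E,F,G} → run F
t=7: ready={A,B,C,E,F,G} → run F
t=8: ready={A,B,C,E,F,G} → run F
t=9: ready={A,B,C,E,F,G} → run F
t=10: ready={A,B,C,E,G} → run B
t=11: ready={A,B,C,E,G} → run B
t=12: ready={A,C,E,G} → run G
t=13: ready={A,C,E,G} → run G
t=14: ready={A,C,E,G} → run G
t=15: ready={A,C,E} → run A
t=16: ready={A,C,E} → run A
t=17: ready={C,E} → run C
t=18: ready={C,E} → run C
t=19: ready={C,E} → run C
t=20: ready={C,E} → run C
t=21: ready={E} → run E
t=22: ready={E} → run E
t=23: ready={E} → run E
t=24: ready={E} → run E
t=25: ready={E} → run E
t=26: ready={E} → run E
t=27: ready={E} → run E
t=28: ready={E} → run E
t=29: (idle)
t=30: (idle)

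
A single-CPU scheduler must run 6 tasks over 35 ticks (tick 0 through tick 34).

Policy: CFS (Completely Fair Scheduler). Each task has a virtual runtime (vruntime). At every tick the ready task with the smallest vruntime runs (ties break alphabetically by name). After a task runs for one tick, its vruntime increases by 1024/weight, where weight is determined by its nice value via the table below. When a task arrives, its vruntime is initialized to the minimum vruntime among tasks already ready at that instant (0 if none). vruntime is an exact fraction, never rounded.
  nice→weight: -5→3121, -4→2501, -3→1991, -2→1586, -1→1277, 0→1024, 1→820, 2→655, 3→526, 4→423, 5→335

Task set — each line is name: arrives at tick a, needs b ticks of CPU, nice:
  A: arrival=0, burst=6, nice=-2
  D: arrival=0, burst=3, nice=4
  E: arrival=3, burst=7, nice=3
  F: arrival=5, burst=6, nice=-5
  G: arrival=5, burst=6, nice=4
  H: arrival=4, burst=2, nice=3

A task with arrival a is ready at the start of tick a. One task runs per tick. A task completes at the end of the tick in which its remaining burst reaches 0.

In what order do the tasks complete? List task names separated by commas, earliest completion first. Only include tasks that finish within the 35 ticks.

completion order = F, A, H, D, E, G

t=0: vr[A=0 D=0] → run A
t=1: vr[A=512/793 D=0] → run D
t=2: vr[A=512/793 D=1024/423] → run A
t=3: vr[A=1024/793 D=1024/423 E=1024/793] → run A
t=4: vr[A=1536/793 D=1024/423 E=1024/793 H=1024/793] → run E
t=5: vr[A=1536/793 D=1024/423 E=675328/208559 F=1024/793 G=1024/793 H=1024/793] → run F
t=6: vr[A=1536/793 D=1024/423 E=675328/208559 F=4007936/2474953 G=1024/793 H=1024/793] → run G
t=7: vr[A=1536/793 D=1024/423 E=675328/208559 F=4007936/2474953 G=1245184/335439 H=1024/793] → run H
t=8: vr[A=1536/793 D=1024/423 E=675328/208559 F=4007936/2474953 G=1245184/335439 H=675328/208559] → run F
t=9: vr[A=1536/793 D=1024/423 E=675328/208559 F=4819968/2474953 G=1245184/335439 H=675328/208559] → run A
t=10: vr[A=2048/793 D=1024/423 E=675328/208559 F=4819968/2474953 G=1245184/335439 H=675328/208559] → run F
t=11: vr[A=2048/793 D=1024/423 E=675328/208559 F=5632000/2474953 G=1245184/335439 H=675328/208559] → run F
t=12: vr[A=2048/793 D=1024/423 E=675328/208559 F=6444032/2474953 G=1245184/335439 H=675328/208559] → run D
t=13: vr[A=2048/793 D=2048/423 E=675328/208559 F=6444032/2474953 G=1245184/335439 H=675328/208559] → run A
t=14: vr[A=2560/793 D=2048/423 E=675328/208559 F=6444032/2474953 G=1245184/335439 H=675328/208559] → run F
t=15: vr[A=2560/793 D=2048/423 E=675328/208559 F=7256064/2474953 G=1245184/335439 H=675328/208559] → run F
t=16: vr[A=2560/793 D=2048/423 E=675328/208559 G=1245184/335439 H=675328/208559] → run A
t=17: vr[D=2048/423 E=675328/208559 G=1245184/335439 H=675328/208559] → run E
t=18: vr[D=2048/423 E=1081344/208559 G=1245184/335439 H=675328/208559] → run H
t=19: vr[D=2048/423 E=1081344/208559 G=1245184/335439] → run G
t=20: vr[D=2048/423 E=1081344/208559 G=2057216/335439] → run D
t=21: vr[E=1081344/208559 G=2057216/335439] → run E
t=22: vr[E=1487360/208559 G=2057216/335439] → run G
t=23: vr[E=1487360/208559 G=956416/111813] → run E
t=24: vr[E=1893376/208559 G=956416/111813] → run G
t=25: vr[E=1893376/208559 G=3681280/335439] → run E
t=26: vr[E=2299392/208559 G=3681280/335439] → run G
t=27: vr[E=2299392/208559 G=4493312/335439] → run E
t=28: vr[E=2705408/208559 G=4493312/335439] → run E
t=29: vr[G=4493312/335439] → run G
t=30: (idle)
t=31: (idle)
t=32: (idle)
t=33: (idle)
t=34: (idle)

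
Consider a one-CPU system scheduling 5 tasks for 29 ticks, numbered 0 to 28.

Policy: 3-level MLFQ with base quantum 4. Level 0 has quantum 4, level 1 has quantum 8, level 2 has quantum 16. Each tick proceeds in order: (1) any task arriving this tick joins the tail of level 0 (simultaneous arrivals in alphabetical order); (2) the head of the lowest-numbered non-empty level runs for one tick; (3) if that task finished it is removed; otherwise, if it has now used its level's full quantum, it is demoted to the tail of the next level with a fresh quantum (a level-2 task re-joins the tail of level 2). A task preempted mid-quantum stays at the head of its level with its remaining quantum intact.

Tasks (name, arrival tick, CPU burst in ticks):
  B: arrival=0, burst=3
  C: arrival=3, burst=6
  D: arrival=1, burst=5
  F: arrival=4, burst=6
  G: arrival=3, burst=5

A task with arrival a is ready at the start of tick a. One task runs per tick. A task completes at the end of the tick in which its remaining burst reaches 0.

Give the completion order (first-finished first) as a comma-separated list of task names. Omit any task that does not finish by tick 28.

t=0: L0/L1/L2 = B/-/- → run B
t=1: L0/L1/L2 = BD/-/- → run B
t=2: L0/L1/L2 = BD/-/- → run B
t=3: L0/L1/L2 = DCG/-/- → run D
t=4: L0/L1/L2 = DCGF/-/- → run D
t=5: L0/L1/L2 = DCGF/-/- → run D
t=6: L0/L1/L2 = DCGF/-/- → run D
t=7: L0/L1/L2 = CGF/D/- → run C
t=8: L0/L1/L2 = CGF/D/- → run C
t=9: L0/L1/L2 = CGF/D/- → run C
t=10: L0/L1/L2 = CGF/D/- → run C
t=11: L0/L1/L2 = GF/DC/- → run G
t=12: L0/L1/L2 = GF/DC/- → run G
t=13: L0/L1/L2 = GF/DC/- → run G
t=14: L0/L1/L2 = GF/DC/- → run G
t=15: L0/L1/L2 = F/DCG/- → run F
t=16: L0/L1/L2 = F/DCG/- → run F
t=17: L0/L1/L2 = F/DCG/- → run F
t=18: L0/L1/L2 = F/DCG/- → run F
t=19: L0/L1/L2 = -/DCGF/- → run D
t=20: L0/L1/L2 = -/CGF/- → run C
t=21: L0/L1/L2 = -/CGF/- → run C
t=22: L0/L1/L2 = -/GF/- → run G
t=23: L0/L1/L2 = -/F/- → run F
t=24: L0/L1/L2 = -/F/- → run F
t=25: (idle)
t=26: (idle)
t=27: (idle)
t=28: (idle)

completion order = B, D, C, G, F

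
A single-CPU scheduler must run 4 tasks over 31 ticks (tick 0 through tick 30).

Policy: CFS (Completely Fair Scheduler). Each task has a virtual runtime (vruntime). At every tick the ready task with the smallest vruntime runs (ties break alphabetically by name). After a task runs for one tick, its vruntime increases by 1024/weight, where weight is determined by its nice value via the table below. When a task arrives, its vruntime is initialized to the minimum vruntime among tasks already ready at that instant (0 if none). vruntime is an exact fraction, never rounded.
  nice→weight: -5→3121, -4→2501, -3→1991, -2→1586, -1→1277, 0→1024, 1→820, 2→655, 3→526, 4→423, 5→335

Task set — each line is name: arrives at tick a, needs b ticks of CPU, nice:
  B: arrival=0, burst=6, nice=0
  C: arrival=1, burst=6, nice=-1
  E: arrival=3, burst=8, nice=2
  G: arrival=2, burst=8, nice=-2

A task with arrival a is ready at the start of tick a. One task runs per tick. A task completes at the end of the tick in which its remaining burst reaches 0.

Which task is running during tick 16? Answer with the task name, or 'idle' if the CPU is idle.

running at tick 16 = E

t=0: vr[B=0] → run B
t=1: vr[B=1 C=1] → run B
t=2: vr[B=2 C=1 G=1] → run C
t=3: vr[B=2 C=2301/1277 E=1 G=1] → run E
t=4: vr[B=2 C=2301/1277 E=1679/655 G=1] → run G
t=5: vr[B=2 C=2301/1277 E=1679/655 G=1305/793] → run G
t=6: vr[B=2 C=2301/1277 E=1679/655 G=1817/793] → run C
t=7: vr[B=2 C=3325/1277 E=1679/655 G=1817/793] → run B
t=8: vr[B=3 C=3325/1277 E=1679/655 G=1817/793] → run G
t=9: vr[B=3 C=3325/1277 E=1679/655 G=2329/793] → run E
t=10: vr[B=3 C=3325/1277 E=2703/655 G=2329/793] → run C
t=11: vr[B=3 C=4349/1277 E=2703/655 G=2329/793] → run G
t=12: vr[B=3 C=4349/1277 E=2703/655 G=2841/793] → run B
t=13: vr[B=4 C=4349/1277 E=2703/655 G=2841/793] → run C
t=14: vr[B=4 C=5373/1277 E=2703/655 G=2841/793] → run G
t=15: vr[B=4 C=5373/1277 E=2703/655 G=3353/793] → run B
t=16: vr[B=5 C=5373/1277 E=2703/655 G=3353/793] → run E
t=17: vr[B=5 C=5373/1277 E=3727/655 G=3353/793] → run C
t=18: vr[B=5 C=6397/1277 E=3727/655 G=3353/793] → run G
t=19: vr[B=5 C=6397/1277 E=3727/655 G=3865/793] → run G
t=20: vr[B=5 C=6397/1277 E=3727/655 G=4377/793] → run B
t=21: vr[C=6397/1277 E=3727/655 G=4377/793] → run C
t=22: vr[E=3727/655 G=4377/793] → run G
t=23: vr[E=3727/655] → run E
t=24: vr[E=4751/655] → run E
t=25: vr[E=1155/131] → run E
t=26: vr[E=6799/655] → run E
t=27: vr[E=7823/655] → run E
t=28: (idle)
t=29: (idle)
t=30: (idle)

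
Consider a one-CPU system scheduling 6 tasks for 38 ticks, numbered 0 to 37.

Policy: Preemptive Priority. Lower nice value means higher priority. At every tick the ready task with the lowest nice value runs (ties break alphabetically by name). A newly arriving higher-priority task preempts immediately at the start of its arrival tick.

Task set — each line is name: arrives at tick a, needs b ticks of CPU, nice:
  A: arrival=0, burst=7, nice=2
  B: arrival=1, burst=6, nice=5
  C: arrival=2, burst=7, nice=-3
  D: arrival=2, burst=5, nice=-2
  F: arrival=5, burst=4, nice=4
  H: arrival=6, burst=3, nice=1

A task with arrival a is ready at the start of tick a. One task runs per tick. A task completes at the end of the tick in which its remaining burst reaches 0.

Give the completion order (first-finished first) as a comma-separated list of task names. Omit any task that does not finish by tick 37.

completion order = C, D, H, A, F, B

t=0: ready={A} → run A
t=1: ready={A,B} → run A
t=2: ready={A,B,C,D} → run C
t=3: ready={A,B,C,D} → run C
t=4: ready={A,B,C,D} → run C
t=5: ready={A,B,C,D,F} → run C
t=6: ready={A,B,C,D,F,H} → run C
t=7: ready={A,B,C,D,F,H} → run C
t=8: ready={A,B,C,D,F,H} → run C
t=9: ready={A,B,D,F,H} → run D
t=10: ready={A,B,D,F,H} → run D
t=11: ready={A,B,D,F,H} → run D
t=12: ready={A,B,D,F,H} → run D
t=13: ready={A,B,D,F,H} → run D
t=14: ready={A,B,F,H} → run H
t=15: ready={A,B,F,H} → run H
t=16: ready={A,B,F,H} → run H
t=17: ready={A,B,F} → run A
t=18: ready={A,B,F} → run A
t=19: ready={A,B,F} → run A
t=20: ready={A,B,F} → run A
t=21: ready={A,B,F} → run A
t=22: ready={B,F} → run F
t=23: ready={B,F} → run F
t=24: ready={B,F} → run F
t=25: ready={B,F} → run F
t=26: ready={B} → run B
t=27: ready={B} → run B
t=28: ready={B} → run B
t=29: ready={B} → run B
t=30: ready={B} → run B
t=31: ready={B} → run B
t=32: (idle)
t=33: (idle)
t=34: (idle)
t=35: (idle)
t=36: (idle)
t=37: (idle)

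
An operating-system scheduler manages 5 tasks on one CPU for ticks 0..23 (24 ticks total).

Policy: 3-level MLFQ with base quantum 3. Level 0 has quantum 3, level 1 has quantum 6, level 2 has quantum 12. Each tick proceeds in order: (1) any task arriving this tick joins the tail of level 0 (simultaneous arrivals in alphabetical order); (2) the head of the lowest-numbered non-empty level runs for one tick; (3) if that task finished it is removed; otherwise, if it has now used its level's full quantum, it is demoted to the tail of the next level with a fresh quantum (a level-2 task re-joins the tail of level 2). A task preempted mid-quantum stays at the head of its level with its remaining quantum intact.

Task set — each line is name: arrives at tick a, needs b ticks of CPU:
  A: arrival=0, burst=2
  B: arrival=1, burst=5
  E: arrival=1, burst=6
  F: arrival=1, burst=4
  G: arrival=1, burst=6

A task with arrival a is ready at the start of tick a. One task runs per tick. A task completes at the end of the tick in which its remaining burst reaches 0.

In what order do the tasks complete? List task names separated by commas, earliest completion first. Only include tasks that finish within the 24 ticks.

completion order = A, B, E, F, G

t=0: L0/L1/L2 = A/-/- → run A
t=1: L0/L1/L2 = ABEFG/-/- → run A
t=2: L0/L1/L2 = BEFG/-/- → run B
t=3: L0/L1/L2 = BEFG/-/- → run B
t=4: L0/L1/L2 = BEFG/-/- → run B
t=5: L0/L1/L2 = EFG/B/- → run E
t=6: L0/L1/L2 = EFG/B/- → run E
t=7: L0/L1/L2 = EFG/B/- → run E
t=8: L0/L1/L2 = FG/BE/- → run F
t=9: L0/L1/L2 = FG/BE/- → run F
t=10: L0/L1/L2 = FG/BE/- → run F
t=11: L0/L1/L2 = G/BEF/- → run G
t=12: L0/L1/L2 = G/BEF/- → run G
t=13: L0/L1/L2 = G/BEF/- → run G
t=14: L0/L1/L2 = -/BEFG/- → run B
t=15: L0/L1/L2 = -/BEFG/- → run B
t=16: L0/L1/L2 = -/EFG/- → run E
t=17: L0/L1/L2 = -/EFG/- → run E
t=18: L0/L1/L2 = -/EFG/- → run E
t=19: L0/L1/L2 = -/FG/- → run F
t=20: L0/L1/L2 = -/G/- → run G
t=21: L0/L1/L2 = -/G/- → run G
t=22: L0/L1/L2 = -/G/- → run G
t=23: (idle)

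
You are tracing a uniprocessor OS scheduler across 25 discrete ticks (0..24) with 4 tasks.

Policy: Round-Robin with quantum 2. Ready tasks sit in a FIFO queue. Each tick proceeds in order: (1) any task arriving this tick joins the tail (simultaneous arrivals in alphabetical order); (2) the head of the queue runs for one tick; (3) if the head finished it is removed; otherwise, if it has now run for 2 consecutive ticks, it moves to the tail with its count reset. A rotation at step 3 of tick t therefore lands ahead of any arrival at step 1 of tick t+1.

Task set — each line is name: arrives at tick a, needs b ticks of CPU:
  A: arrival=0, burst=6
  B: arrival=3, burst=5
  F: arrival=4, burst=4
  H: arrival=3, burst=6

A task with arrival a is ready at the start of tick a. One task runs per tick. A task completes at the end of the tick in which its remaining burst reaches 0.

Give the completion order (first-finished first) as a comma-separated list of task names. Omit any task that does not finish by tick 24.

t=0: queue=[A] q_used=0 → run A
t=1: queue=[A] q_used=1 → run A
t=2: queue=[A] q_used=0 → run A
t=3: queue=[A,B,H] q_used=1 → run A
t=4: queue=[B,H,A,F] q_used=0 → run B
t=5: queue=[B,H,A,F] q_used=1 → run B
t=6: queue=[H,A,F,B] q_used=0 → run H
t=7: queue=[H,A,F,B] q_used=1 → run H
t=8: queue=[A,F,B,H] q_used=0 → run A
t=9: queue=[A,F,B,H] q_used=1 → run A
t=10: queue=[F,B,H] q_used=0 → run F
t=11: queue=[F,B,H] q_used=1 → run F
t=12: queue=[B,H,F] q_used=0 → run B
t=13: queue=[B,H,F] q_used=1 → run B
t=14: queue=[H,F,B] q_used=0 → run H
t=15: queue=[H,F,B] q_used=1 → run H
t=16: queue=[F,B,H] q_used=0 → run F
t=17: queue=[F,B,H] q_used=1 → run F
t=18: queue=[B,H] q_used=0 → run B
t=19: queue=[H] q_used=0 → run H
t=20: queue=[H] q_used=1 → run H
t=21: (idle)
t=22: (idle)
t=23: (idle)
t=24: (idle)

completion order = A, F, B, H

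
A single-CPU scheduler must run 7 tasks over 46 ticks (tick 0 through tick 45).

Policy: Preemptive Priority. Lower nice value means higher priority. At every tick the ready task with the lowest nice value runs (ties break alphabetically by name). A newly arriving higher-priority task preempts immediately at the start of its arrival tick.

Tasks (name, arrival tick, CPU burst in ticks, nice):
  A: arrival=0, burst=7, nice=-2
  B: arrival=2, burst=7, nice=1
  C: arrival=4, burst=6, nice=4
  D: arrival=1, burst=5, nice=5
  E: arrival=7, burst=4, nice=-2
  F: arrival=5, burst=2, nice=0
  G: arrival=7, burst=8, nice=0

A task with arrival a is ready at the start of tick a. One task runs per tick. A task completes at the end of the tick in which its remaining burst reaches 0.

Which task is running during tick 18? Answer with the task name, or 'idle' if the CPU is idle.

running at tick 18 = G

t=0: ready={A} → run A
t=1: ready={A,D} → run A
t=2: ready={A,B,D} → run A
t=3: ready={A,B,D} → run A
t=4: ready={A,B,C,D} → run A
t=5: ready={A,B,C,D,F} → run A
t=6: ready={A,B,C,D,F} → run A
t=7: ready={B,C,D,E,F,G} → run E
t=8: ready={B,C,D,E,F,G} → run E
t=9: ready={B,C,D,E,F,G} → run E
t=10: ready={B,C,D,E,F,G} → run E
t=11: ready={B,C,D,F,G} → run F
t=12: ready={B,C,D,F,G} → run F
t=13: ready={B,C,D,G} → run G
t=14: ready={B,C,D,G} → run G
t=15: ready={B,C,D,G} → run G
t=16: ready={B,C,D,G} → run G
t=17: ready={B,C,D,G} → run G
t=18: ready={B,C,D,G} → run G
t=19: ready={B,C,D,G} → run G
t=20: ready={B,C,D,G} → run G
t=21: ready={B,C,D} → run B
t=22: ready={B,C,D} → run B
t=23: ready={B,C,D} → run B
t=24: ready={B,C,D} → run B
t=25: ready={B,C,D} → run B
t=26: ready={B,C,D} → run B
t=27: ready={B,C,D} → run B
t=28: ready={C,D} → run C
t=29: ready={C,D} → run C
t=30: ready={C,D} → run C
t=31: ready={C,D} → run C
t=32: ready={C,D} → run C
t=33: ready={C,D} → run C
t=34: ready={D} → run D
t=35: ready={D} → run D
t=36: ready={D} → run D
t=37: ready={D} → run D
t=38: ready={D} → run D
t=39: (idle)
t=40: (idle)
t=41: (idle)
t=42: (idle)
t=43: (idle)
t=44: (idle)
t=45: (idle)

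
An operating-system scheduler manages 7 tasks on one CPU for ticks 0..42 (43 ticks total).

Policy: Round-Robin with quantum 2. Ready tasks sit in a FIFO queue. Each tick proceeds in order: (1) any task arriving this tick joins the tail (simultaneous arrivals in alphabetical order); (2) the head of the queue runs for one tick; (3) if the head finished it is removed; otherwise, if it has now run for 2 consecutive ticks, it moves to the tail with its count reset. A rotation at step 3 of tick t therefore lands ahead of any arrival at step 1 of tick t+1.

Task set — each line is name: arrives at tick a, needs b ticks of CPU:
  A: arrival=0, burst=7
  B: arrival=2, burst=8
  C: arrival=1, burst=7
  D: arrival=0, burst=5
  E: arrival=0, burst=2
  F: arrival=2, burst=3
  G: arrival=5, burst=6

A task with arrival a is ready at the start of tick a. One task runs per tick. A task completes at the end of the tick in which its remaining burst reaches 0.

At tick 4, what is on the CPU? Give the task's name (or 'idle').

t=0: queue=[A,D,E] q_used=0 → run A
t=1: queue=[A,D,E,C] q_used=1 → run A
t=2: queue=[D,E,C,A,B,F] q_used=0 → run D
t=3: queue=[D,E,C,A,B,F] q_used=1 → run D
t=4: queue=[E,C,A,B,F,D] q_used=0 → run E
t=5: queue=[E,C,A,B,F,D,G] q_used=1 → run E
t=6: queue=[C,A,B,F,D,G] q_used=0 → run C
t=7: queue=[C,A,B,F,D,G] q_used=1 → run C
t=8: queue=[A,B,F,D,G,C] q_used=0 → run A
t=9: queue=[A,B,F,D,G,C] q_used=1 → run A
t=10: queue=[B,F,D,G,C,A] q_used=0 → run B
t=11: queue=[B,F,D,G,C,A] q_used=1 → run B
t=12: queue=[F,D,G,C,A,B] q_used=0 → run F
t=13: queue=[F,D,G,C,A,B] q_used=1 → run F
t=14: queue=[D,G,C,A,B,F] q_used=0 → run D
t=15: queue=[D,G,C,A,B,F] q_used=1 → run D
t=16: queue=[G,C,A,B,F,D] q_used=0 → run G
t=17: queue=[G,C,A,B,F,D] q_used=1 → run G
t=18: queue=[C,A,B,F,D,G] q_used=0 → run C
t=19: queue=[C,A,B,F,D,G] q_used=1 → run C
t=20: queue=[A,B,F,D,G,C] q_used=0 → run A
t=21: queue=[A,B,F,D,G,C] q_used=1 → run A
t=22: queue=[B,F,D,G,C,A] q_used=0 → run B
t=23: queue=[B,F,D,G,C,A] q_used=1 → run B
t=24: queue=[F,D,G,C,A,B] q_used=0 → run F
t=25: queue=[D,G,C,A,B] q_used=0 → run D
t=26: queue=[G,C,A,B] q_used=0 → run G
t=27: queue=[G,C,A,B] q_used=1 → run G
t=28: queue=[C,A,B,G] q_used=0 → run C
t=29: queue=[C,A,B,G] q_used=1 → run C
t=30: queue=[A,B,G,C] q_used=0 → run A
t=31: queue=[B,G,C] q_used=0 → run B
t=32: queue=[B,G,C] q_used=1 → run B
t=33: queue=[G,C,B] q_used=0 → run G
t=34: queue=[G,C,B] q_used=1 → run G
t=35: queue=[C,B] q_used=0 → run C
t=36: queue=[B] q_used=0 → run B
t=37: queue=[B] q_used=1 → run B
t=38: (idle)
t=39: (idle)
t=40: (idle)
t=41: (idle)
t=42: (idle)

running at tick 4 = E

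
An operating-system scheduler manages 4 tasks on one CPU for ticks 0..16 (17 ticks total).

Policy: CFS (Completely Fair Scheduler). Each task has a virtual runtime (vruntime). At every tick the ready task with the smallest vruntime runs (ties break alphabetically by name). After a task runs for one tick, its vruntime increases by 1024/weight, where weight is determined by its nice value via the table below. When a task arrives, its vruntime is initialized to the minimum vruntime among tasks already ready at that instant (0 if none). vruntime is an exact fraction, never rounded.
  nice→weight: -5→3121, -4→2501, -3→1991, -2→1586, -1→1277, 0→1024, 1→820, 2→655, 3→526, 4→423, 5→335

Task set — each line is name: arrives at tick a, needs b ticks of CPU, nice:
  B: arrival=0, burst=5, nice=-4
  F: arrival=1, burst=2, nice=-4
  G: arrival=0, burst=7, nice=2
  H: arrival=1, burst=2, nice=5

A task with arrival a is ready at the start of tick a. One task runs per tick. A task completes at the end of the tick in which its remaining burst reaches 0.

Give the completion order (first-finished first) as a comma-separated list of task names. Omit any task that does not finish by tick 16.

t=0: vr[B=0 G=0] → run B
t=1: vr[B=1024/2501 F=0 G=0 H=0] → run F
t=2: vr[B=1024/2501 F=1024/2501 G=0 H=0] → run G
t=3: vr[B=1024/2501 F=1024/2501 G=1024/655 H=0] → run H
t=4: vr[B=1024/2501 F=1024/2501 G=1024/655 H=1024/335] → run B
t=5: vr[B=2048/2501 F=1024/2501 G=1024/655 H=1024/335] → run F
t=6: vr[B=2048/2501 G=1024/655 H=1024/335] → run B
t=7: vr[B=3072/2501 G=1024/655 H=1024/335] → run B
t=8: vr[B=4096/2501 G=1024/655 H=1024/335] → run G
t=9: vr[B=4096/2501 G=2048/655 H=1024/335] → run B
t=10: vr[G=2048/655 H=1024/335] → run H
t=11: vr[G=2048/655] → run G
t=12: vr[G=3072/655] → run G
t=13: vr[G=4096/655] → run G
t=14: vr[G=1024/131] → run G
t=15: vr[G=6144/655] → run G
t=16: (idle)

completion order = F, B, H, G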